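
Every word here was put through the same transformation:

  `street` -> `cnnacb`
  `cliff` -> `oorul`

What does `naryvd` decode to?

umpire

Read the word backwards and shift each letter +9.
Reversing it on naryvd: shift back: n−9=e, a−9=r, r−9=i, y−9=p, v−9=m, d−9=u → eripmu; then reverse → umpire.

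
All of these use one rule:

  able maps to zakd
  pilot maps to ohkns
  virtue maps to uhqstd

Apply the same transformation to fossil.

Compare letters: a→z is +25, b→a is +25, l→k is +25 — a constant shift. Each letter is shifted forward by 25 in the alphabet (a Caesar shift of +25).
Applying it to fossil: f+25=e, o+25=n, s+25=r, s+25=r, i+25=h, l+25=k.

enrrhk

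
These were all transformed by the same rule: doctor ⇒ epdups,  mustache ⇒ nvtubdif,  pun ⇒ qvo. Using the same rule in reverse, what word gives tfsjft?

Every letter moves 1 place later in the alphabet, wrapping around z→a.
Undoing it on tfsjft: t−1=s, f−1=e, s−1=r, j−1=i, f−1=e, t−1=s.

series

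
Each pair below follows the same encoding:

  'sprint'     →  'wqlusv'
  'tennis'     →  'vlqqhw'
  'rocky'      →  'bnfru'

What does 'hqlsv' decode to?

The output letters match the input read backwards, each shifted +3: sprint reversed is tnirps. Two steps: reverse the string, then apply a Caesar shift of +3.
Reversing it on hqlsv: shift back: h−3=e, q−3=n, l−3=i, s−3=p, v−3=s → enips; then reverse → spine.

spine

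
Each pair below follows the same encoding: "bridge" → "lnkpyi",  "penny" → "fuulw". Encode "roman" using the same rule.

The output letters match the input read backwards, each shifted +7: bridge reversed is egdirb. Read the word backwards and shift each letter +7.
For roman: reverse → namor; then shift: n+7=u, a+7=h, m+7=t, o+7=v, r+7=y.

uhtvy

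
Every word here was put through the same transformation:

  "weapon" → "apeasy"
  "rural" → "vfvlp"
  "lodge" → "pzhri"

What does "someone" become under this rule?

A repeating key of period 2 is used — shifts +4, +11 over and over.
Applying it to someone: s+4=w, o+11=z, m+4=q, e+11=p, o+4=s, n+11=y, e+4=i.

wzqpsyi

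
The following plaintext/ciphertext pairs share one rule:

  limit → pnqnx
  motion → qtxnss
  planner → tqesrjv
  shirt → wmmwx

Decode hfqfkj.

It's a Vigenère-style cipher with numeric key [4,5]: position i shifts by key[i mod 2].
Undoing it on hfqfkj: h−4=d, f−5=a, q−4=m, f−5=a, k−4=g, j−5=e.

damage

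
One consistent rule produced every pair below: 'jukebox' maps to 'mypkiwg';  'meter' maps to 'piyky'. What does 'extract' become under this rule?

Letter i (0-indexed) is shifted by i+3, so successive shifts are 3, 4, 5, ….
On extract: e+3=h, x+4=b, t+5=y, r+6=x, a+7=h, c+8=k, t+9=c.

hbyxhkc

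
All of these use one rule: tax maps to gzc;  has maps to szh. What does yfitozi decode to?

burglar

Each pair mirrors across the alphabet (t↔g, a↔z, x↔c): positions sum to 25. This is the alphabet-reversal cipher (Atbash): a becomes z, b becomes y, etc.
Decoding yfitozi: y↔b, f↔u, i↔r, t↔g, o↔l, z↔a, i↔r.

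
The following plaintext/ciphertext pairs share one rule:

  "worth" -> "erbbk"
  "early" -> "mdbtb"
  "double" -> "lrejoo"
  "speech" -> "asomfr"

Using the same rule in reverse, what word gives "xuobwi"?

It's a Vigenère-style cipher with numeric key [8,3,10]: position i shifts by key[i mod 3].
Decoding xuobwi: x−8=p, u−3=r, o−10=e, b−8=t, w−3=t, i−10=y.

pretty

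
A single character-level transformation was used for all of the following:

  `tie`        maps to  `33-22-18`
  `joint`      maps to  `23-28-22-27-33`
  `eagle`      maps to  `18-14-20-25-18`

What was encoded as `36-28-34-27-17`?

wound

Each letter is replaced by its alphabet position (a=1..z=26) + 13.
Decoding 36-28-34-27-17: 36→(36−13)÷1=23=w, 28→(28−13)÷1=15=o, 34→(34−13)÷1=21=u, 27→(27−13)÷1=14=n, 17→(17−13)÷1=4=d.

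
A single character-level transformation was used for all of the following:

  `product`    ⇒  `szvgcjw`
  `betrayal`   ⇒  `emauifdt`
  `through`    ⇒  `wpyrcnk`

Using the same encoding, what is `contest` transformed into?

fwuwmzw

Shifts by position in product: pos 0: p→s (+3), pos 1: r→z (+8), pos 2: o→v (+7), pos 3: d→g (+3), pos 4: u→c (+8), pos 5: c→j (+7) — repeating every 3. A repeating key of period 3 is used — shifts +3, +8, +7 over and over.
For contest: c+3=f, o+8=w, n+7=u, t+3=w, e+8=m, s+7=z, t+3=w.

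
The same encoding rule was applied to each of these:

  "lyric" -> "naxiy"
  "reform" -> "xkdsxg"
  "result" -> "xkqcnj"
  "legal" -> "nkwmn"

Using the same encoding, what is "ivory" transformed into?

This is an affine cipher: with a=0,…,z=25, each position x becomes (19x+12) mod 26.
For ivory: i(8)→19·8+12≡8=i; v(21)→19·21+12≡21=v; o(14)→19·14+12≡18=s; r(17)→19·17+12≡23=x; y(24)→19·24+12≡0=a (all mod 26).

ivsxa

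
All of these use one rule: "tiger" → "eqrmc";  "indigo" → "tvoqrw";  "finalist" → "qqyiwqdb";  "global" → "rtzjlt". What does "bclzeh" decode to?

Shifts by position in tiger: pos 0: t→e (+11), pos 1: i→q (+8), pos 2: g→r (+11), pos 3: e→m (+8) — repeating every 2. A repeating key of period 2 is used — shifts +11, +8 over and over.
Decoding bclzeh: b−11=q, c−8=u, l−11=a, z−8=r, e−11=t, h−8=z.

quartz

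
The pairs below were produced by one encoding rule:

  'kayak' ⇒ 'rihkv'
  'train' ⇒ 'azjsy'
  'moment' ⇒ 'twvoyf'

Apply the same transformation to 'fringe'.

The shift increases by 1 at each position, starting from +7: 7, 8, 9, ….
For fringe: f+7=m, r+8=z, i+9=r, n+10=x, g+11=r, e+12=q.

mzrxrq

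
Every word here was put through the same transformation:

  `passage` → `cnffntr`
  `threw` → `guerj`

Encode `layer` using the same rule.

Each letter is shifted forward by 13 in the alphabet (a Caesar shift of +13).
On layer: l+13=y, a+13=n, y+13=l, e+13=r, r+13=e.

ynlre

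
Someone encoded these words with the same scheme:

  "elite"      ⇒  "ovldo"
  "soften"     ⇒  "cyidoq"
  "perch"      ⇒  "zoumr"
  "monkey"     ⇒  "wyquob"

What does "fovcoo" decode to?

vessel

The shifts repeat in a cycle of length 3: positions 0,1,… shift by +10, +10, +3, then the pattern repeats.
Reversing it on fovcoo: f−10=v, o−10=e, v−3=s, c−10=s, o−10=e, o−3=l.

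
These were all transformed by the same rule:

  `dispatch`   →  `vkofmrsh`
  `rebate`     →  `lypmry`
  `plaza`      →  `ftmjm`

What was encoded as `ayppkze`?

d(3)→v(21) and i(8)→k(10) fit y≡3x+12 (mod 26); the inverse of 3 mod 26 is 9. This is an affine cipher: with a=0,…,z=25, each position x becomes (3x+12) mod 26.
Decoding ayppkze: a(0)→9·(0−12)≡22=w; y(24)→9·(24−12)≡4=e; p(15)→9·(15−12)≡1=b; p(15)→9·(15−12)≡1=b; k(10)→9·(10−12)≡8=i; z(25)→9·(25−12)≡13=n; e(4)→9·(4−12)≡6=g (all mod 26).

webbing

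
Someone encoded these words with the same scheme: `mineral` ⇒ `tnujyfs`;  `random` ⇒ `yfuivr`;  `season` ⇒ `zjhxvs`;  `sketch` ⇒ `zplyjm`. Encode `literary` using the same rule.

snajyfyd

The shifts repeat in a cycle of length 2: positions 0,1,… shift by +7, +5, then the pattern repeats.
Applying it to literary: l+7=s, i+5=n, t+7=a, e+5=j, r+7=y, a+5=f, r+7=y, y+5=d.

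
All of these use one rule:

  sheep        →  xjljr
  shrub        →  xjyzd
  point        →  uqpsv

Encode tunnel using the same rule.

Shifts by position in sheep: pos 0: s→x (+5), pos 1: h→j (+2), pos 2: e→l (+7), pos 3: e→j (+5), pos 4: p→r (+2) — repeating every 3. It's a Vigenère-style cipher with numeric key [5,2,7]: position i shifts by key[i mod 3].
On tunnel: t+5=y, u+2=w, n+7=u, n+5=s, e+2=g, l+7=s.

ywusgs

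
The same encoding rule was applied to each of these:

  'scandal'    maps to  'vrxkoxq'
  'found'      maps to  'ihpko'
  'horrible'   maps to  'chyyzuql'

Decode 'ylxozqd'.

Each letter's alphabet position (a=0..z=25) is mapped through 23·x+23 mod 26 — an affine cipher.
Reversing it on ylxozqd: y(24)→17·(24−23)≡17=r; l(11)→17·(11−23)≡4=e; x(23)→17·(23−23)≡0=a; o(14)→17·(14−23)≡3=d; z(25)→17·(25−23)≡8=i; q(16)→17·(16−23)≡11=l; d(3)→17·(3−23)≡24=y (all mod 26).

readily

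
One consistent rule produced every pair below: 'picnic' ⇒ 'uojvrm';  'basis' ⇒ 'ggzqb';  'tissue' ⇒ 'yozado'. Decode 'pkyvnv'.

kernel

In picnic: p→u is +5, i→o is +6, c→j is +7, n→v is +8 — the shift increases by 1 each position. The shift increases by 1 at each position, starting from +5: 5, 6, 7, ….
Decoding pkyvnv: p−5=k, k−6=e, y−7=r, v−8=n, n−9=e, v−10=l.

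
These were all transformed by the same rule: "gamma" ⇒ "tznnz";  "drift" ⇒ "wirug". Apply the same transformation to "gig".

trt

Each pair mirrors across the alphabet (g↔t, a↔z, m↔n): positions sum to 25. Each letter is replaced by its mirror in the alphabet: a↔z, b↔y, c↔x, and so on (the Atbash cipher).
For gig: g↔t, i↔r, g↔t.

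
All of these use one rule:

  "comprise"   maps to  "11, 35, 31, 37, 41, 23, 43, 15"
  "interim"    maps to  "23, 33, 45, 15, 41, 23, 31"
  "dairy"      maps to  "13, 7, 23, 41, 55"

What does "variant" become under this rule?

c(#3)→11 and o(#15)→35: differences scale by 2, so n = 2·pos + 5. With a=1..z=26, the number is 2·pos + 5.
Applying it to variant: v=22→49, a=1→7, r=18→41, i=9→23, a=1→7, n=14→33, t=20→45.

49, 7, 41, 23, 7, 33, 45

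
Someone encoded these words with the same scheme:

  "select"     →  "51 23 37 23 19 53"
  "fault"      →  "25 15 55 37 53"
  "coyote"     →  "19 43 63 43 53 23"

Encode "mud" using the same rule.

39 55 21

The formula is n = 2×(alphabet index, a=1) + 13.
For mud: m=13→39, u=21→55, d=4→21.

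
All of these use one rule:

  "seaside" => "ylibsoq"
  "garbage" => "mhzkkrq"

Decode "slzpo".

The shift increases by 1 at each position, starting from +6: 6, 7, 8, ….
Decoding slzpo: s−6=m, l−7=e, z−8=r, p−9=g, o−10=e.

merge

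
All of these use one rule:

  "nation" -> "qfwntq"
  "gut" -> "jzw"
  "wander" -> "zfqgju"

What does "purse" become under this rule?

Two shifts are in play — +5 for a/e/i/o/u, +3 for every other letter.
On purse: p(cons)+3=s, u(vowel)+5=z, r(cons)+3=u, s(cons)+3=v, e(vowel)+5=j.

szuvj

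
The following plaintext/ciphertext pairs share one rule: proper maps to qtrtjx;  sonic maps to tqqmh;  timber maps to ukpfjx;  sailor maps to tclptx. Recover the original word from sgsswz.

report

Letter i (0-indexed) is shifted by i+1, so successive shifts are 1, 2, 3, ….
Undoing it on sgsswz: s−1=r, g−2=e, s−3=p, s−4=o, w−5=r, z−6=t.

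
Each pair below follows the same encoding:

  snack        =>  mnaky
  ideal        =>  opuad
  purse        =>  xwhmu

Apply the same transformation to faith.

This is an affine cipher: with a=0,…,z=25, each position x becomes (5x+0) mod 26.
For faith: f(5)→5·5+0≡25=z; a(0)→5·0+0≡0=a; i(8)→5·8+0≡14=o; t(19)→5·19+0≡17=r; h(7)→5·7+0≡9=j (all mod 26).

zaorj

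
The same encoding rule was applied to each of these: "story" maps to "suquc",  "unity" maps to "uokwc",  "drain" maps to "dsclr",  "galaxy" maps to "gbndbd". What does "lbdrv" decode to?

In story: s→s is +0, t→u is +1, o→q is +2, r→u is +3 — the shift increases by 1 each position. Each letter shifts forward by its position index (0, 1, 2, …) — the shift grows by one for each successive letter.
Undoing it on lbdrv: l−0=l, b−1=a, d−2=b, r−3=o, v−4=r.

labor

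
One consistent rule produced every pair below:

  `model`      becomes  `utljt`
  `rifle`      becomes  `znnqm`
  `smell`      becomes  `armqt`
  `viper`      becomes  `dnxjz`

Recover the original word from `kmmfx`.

cheap

It's a Vigenère-style cipher with numeric key [8,5]: position i shifts by key[i mod 2].
Undoing it on kmmfx: k−8=c, m−5=h, m−8=e, f−5=a, x−8=p.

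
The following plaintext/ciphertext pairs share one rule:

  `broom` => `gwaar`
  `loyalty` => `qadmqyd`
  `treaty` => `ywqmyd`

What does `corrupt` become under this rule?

hawwguy

The shift depends on letter class: consonant b→g is +5, but vowel o→a is +12. Two shifts are in play — +12 for a/e/i/o/u, +5 for every other letter.
For corrupt: c(cons)+5=h, o(vowel)+12=a, r(cons)+5=w, r(cons)+5=w, u(vowel)+12=g, p(cons)+5=u, t(cons)+5=y.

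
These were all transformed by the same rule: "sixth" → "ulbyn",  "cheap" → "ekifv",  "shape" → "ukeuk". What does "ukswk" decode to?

In sixth: s→u is +2, i→l is +3, x→b is +4, t→y is +5 — the shift increases by 1 each position. Each letter shifts forward by (position + 2), i.e. 2, 3, 4, … — the shift grows by one for each successive letter.
Undoing it on ukswk: u−2=s, k−3=h, s−4=o, w−5=r, k−6=e.

shore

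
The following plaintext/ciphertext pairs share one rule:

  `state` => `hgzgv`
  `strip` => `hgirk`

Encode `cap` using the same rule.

Each pair mirrors across the alphabet (s↔h, t↔g, a↔z): positions sum to 25. Each letter is replaced by its mirror in the alphabet: a↔z, b↔y, c↔x, and so on (the Atbash cipher).
On cap: c↔x, a↔z, p↔k.

xzk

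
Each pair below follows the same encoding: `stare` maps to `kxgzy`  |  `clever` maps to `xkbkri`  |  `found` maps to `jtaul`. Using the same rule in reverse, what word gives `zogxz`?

trait

The output letters match the input read backwards, each shifted +6: stare reversed is erats. The word is reversed, then every letter is shifted forward by 6.
Decoding zogxz: shift back: z−6=t, o−6=i, g−6=a, x−6=r, z−6=t → tiart; then reverse → trait.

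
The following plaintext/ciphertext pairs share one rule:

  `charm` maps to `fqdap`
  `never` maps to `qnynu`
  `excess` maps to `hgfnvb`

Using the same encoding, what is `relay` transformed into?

unojb

Shifts by position in charm: pos 0: c→f (+3), pos 1: h→q (+9), pos 2: a→d (+3), pos 3: r→a (+9) — repeating every 2. It's a Vigenère-style cipher with numeric key [3,9]: position i shifts by key[i mod 2].
Applying it to relay: r+3=u, e+9=n, l+3=o, a+9=j, y+3=b.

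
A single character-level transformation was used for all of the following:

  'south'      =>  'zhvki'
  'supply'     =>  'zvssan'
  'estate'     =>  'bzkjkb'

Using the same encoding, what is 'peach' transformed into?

sbjfi

s(18)→z(25) and o(14)→h(7) fit y≡11x+9 (mod 26); the inverse of 11 mod 26 is 19. Each letter's alphabet position (a=0..z=25) is mapped through 11·x+9 mod 26 — an affine cipher.
On peach: p(15)→11·15+9≡18=s; e(4)→11·4+9≡1=b; a(0)→11·0+9≡9=j; c(2)→11·2+9≡5=f; h(7)→11·7+9≡8=i (all mod 26).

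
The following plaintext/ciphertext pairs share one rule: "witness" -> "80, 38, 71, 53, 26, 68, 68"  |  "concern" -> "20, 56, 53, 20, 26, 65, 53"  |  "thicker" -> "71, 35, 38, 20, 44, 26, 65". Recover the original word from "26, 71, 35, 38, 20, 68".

ethics

w(#23)→80 and i(#9)→38: differences scale by 3, so n = 3·pos + 11. The formula is n = 3×(alphabet index, a=1) + 11.
Reversing it on 26, 71, 35, 38, 20, 68: 26→(26−11)÷3=5=e, 71→(71−11)÷3=20=t, 35→(35−11)÷3=8=h, 38→(38−11)÷3=9=i, 20→(20−11)÷3=3=c, 68→(68−11)÷3=19=s.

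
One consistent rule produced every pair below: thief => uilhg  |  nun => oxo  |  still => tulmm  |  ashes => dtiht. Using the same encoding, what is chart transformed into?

didsu

Two shifts are in play — +3 for a/e/i/o/u, +1 for every other letter.
On chart: c(cons)+1=d, h(cons)+1=i, a(vowel)+3=d, r(cons)+1=s, t(cons)+1=u.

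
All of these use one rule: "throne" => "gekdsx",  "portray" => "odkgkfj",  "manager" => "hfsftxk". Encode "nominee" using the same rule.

t(19)→g(6) and h(7)→e(4) fit y≡11x+5 (mod 26); the inverse of 11 mod 26 is 19. Each letter's alphabet position (a=0..z=25) is mapped through 11·x+5 mod 26 — an affine cipher.
For nominee: n(13)→11·13+5≡18=s; o(14)→11·14+5≡3=d; m(12)→11·12+5≡7=h; i(8)→11·8+5≡15=p; n(13)→11·13+5≡18=s; e(4)→11·4+5≡23=x; e(4)→11·4+5≡23=x (all mod 26).

sdhpsxx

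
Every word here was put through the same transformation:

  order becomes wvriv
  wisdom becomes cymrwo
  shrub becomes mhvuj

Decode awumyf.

cousin

Each letter's alphabet position (a=0..z=25) is mapped through 17·x+18 mod 26 — an affine cipher.
Decoding awumyf: a(0)→23·(0−18)≡2=c; w(22)→23·(22−18)≡14=o; u(20)→23·(20−18)≡20=u; m(12)→23·(12−18)≡18=s; y(24)→23·(24−18)≡8=i; f(5)→23·(5−18)≡13=n (all mod 26).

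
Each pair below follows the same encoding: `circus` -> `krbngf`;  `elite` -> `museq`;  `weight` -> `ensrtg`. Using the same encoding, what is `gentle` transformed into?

onxexr

In circus: c→k is +8, i→r is +9, r→b is +10, c→n is +11 — the shift increases by 1 each position. The shift increases by 1 at each position, starting from +8: 8, 9, 10, ….
For gentle: g+8=o, e+9=n, n+10=x, t+11=e, l+12=x, e+13=r.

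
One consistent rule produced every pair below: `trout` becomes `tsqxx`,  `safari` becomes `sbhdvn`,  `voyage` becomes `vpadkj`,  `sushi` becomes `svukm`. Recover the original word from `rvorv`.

rumor

Letter i (0-indexed) is shifted by i+0, so successive shifts are 0, 1, 2, ….
Undoing it on rvorv: r−0=r, v−1=u, o−2=m, r−3=o, v−4=r.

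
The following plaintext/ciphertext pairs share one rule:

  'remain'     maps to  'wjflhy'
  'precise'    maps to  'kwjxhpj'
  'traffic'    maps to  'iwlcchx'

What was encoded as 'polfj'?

shame

r(17)→w(22) and e(4)→j(9) fit y≡19x+11 (mod 26); the inverse of 19 mod 26 is 11. This is an affine cipher: with a=0,…,z=25, each position x becomes (19x+11) mod 26.
Decoding polfj: p(15)→11·(15−11)≡18=s; o(14)→11·(14−11)≡7=h; l(11)→11·(11−11)≡0=a; f(5)→11·(5−11)≡12=m; j(9)→11·(9−11)≡4=e (all mod 26).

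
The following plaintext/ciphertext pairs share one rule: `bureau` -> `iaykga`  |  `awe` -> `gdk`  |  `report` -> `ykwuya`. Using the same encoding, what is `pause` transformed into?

Vowels shift forward by 6 and consonants shift forward by 7.
For pause: p(cons)+7=w, a(vowel)+6=g, u(vowel)+6=a, s(cons)+7=z, e(vowel)+6=k.

wgazk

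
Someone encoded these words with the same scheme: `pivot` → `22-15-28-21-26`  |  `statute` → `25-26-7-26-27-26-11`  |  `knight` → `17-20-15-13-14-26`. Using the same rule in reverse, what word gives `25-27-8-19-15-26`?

Letters become their 1-based position plus 6 (so a→7, b→8, …).
Reversing it on 25-27-8-19-15-26: 25→(25−6)÷1=19=s, 27→(27−6)÷1=21=u, 8→(8−6)÷1=2=b, 19→(19−6)÷1=13=m, 15→(15−6)÷1=9=i, 26→(26−6)÷1=20=t.

submit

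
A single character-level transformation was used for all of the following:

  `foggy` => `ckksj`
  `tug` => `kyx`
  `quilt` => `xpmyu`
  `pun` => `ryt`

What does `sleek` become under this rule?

oiipw

The output letters match the input read backwards, each shifted +4: foggy reversed is yggof. Read the word backwards and shift each letter +4.
On sleek: reverse → keels; then shift: k+4=o, e+4=i, e+4=i, l+4=p, s+4=w.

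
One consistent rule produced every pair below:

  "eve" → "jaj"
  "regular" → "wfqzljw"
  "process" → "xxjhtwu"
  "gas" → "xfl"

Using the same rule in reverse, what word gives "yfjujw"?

Two steps: reverse the string, then apply a Caesar shift of +5.
Reversing it on yfjujw: shift back: y−5=t, f−5=a, j−5=e, u−5=p, j−5=e, w−5=r → taeper; then reverse → repeat.

repeat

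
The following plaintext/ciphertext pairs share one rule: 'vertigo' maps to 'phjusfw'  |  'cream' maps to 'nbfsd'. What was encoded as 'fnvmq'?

The output letters match the input read backwards, each shifted +1: vertigo reversed is ogitrev. The word is reversed, then every letter is shifted forward by 1.
Reversing it on fnvmq: shift back: f−1=e, n−1=m, v−1=u, m−1=l, q−1=p → emulp; then reverse → plume.

plume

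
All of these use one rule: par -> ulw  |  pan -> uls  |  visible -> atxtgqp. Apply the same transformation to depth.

The shift depends on letter class: consonant p→u is +5, but vowel a→l is +11. Two shifts are in play — +11 for a/e/i/o/u, +5 for every other letter.
For depth: d(cons)+5=i, e(vowel)+11=p, p(cons)+5=u, t(cons)+5=y, h(cons)+5=m.

ipuym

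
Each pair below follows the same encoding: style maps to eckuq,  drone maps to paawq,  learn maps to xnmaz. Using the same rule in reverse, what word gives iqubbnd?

whisper

Shifts by position in style: pos 0: s→e (+12), pos 1: t→c (+9), pos 2: y→k (+12), pos 3: l→u (+9) — repeating every 2. A repeating key of period 2 is used — shifts +12, +9 over and over.
Reversing it on iqubbnd: i−12=w, q−9=h, u−12=i, b−9=s, b−12=p, n−9=e, d−12=r.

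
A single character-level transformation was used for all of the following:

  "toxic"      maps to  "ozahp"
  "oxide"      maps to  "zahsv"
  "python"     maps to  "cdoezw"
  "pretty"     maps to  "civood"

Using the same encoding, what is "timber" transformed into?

ohtmvi

t(19)→o(14) and o(14)→z(25) fit y≡3x+9 (mod 26); the inverse of 3 mod 26 is 9. Treating letters as 0–25, the rule is x ↦ 3x + 9 (mod 26).
Applying it to timber: t(19)→3·19+9≡14=o; i(8)→3·8+9≡7=h; m(12)→3·12+9≡19=t; b(1)→3·1+9≡12=m; e(4)→3·4+9≡21=v; r(17)→3·17+9≡8=i (all mod 26).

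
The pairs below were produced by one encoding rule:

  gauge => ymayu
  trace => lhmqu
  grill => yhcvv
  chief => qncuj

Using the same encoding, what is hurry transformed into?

nahhi

g(6)→y(24) and a(0)→m(12) fit y≡15x+12 (mod 26); the inverse of 15 mod 26 is 7. Treating letters as 0–25, the rule is x ↦ 15x + 12 (mod 26).
Applying it to hurry: h(7)→15·7+12≡13=n; u(20)→15·20+12≡0=a; r(17)→15·17+12≡7=h; r(17)→15·17+12≡7=h; y(24)→15·24+12≡8=i (all mod 26).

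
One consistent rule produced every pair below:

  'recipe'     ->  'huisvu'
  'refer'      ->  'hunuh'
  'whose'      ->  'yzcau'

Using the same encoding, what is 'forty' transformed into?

Each letter's alphabet position (a=0..z=25) is mapped through 19·x+22 mod 26 — an affine cipher.
For forty: f(5)→19·5+22≡13=n; o(14)→19·14+22≡2=c; r(17)→19·17+22≡7=h; t(19)→19·19+22≡19=t; y(24)→19·24+22≡10=k (all mod 26).

nchtk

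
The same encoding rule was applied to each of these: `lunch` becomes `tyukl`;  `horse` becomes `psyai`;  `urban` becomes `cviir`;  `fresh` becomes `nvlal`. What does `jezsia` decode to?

A repeating key of period 3 is used — shifts +8, +4, +7 over and over.
Decoding jezsia: j−8=b, e−4=a, z−7=s, s−8=k, i−4=e, a−7=t.

basket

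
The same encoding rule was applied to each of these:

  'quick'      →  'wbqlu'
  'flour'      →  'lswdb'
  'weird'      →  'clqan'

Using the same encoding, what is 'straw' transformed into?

yazjg

In quick: q→w is +6, u→b is +7, i→q is +8, c→l is +9 — the shift increases by 1 each position. The shift increases by 1 at each position, starting from +6: 6, 7, 8, ….
On straw: s+6=y, t+7=a, r+8=z, a+9=j, w+10=g.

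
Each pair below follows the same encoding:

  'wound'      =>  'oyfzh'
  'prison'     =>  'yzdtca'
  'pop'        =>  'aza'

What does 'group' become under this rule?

The word is reversed, then every letter is shifted forward by 11.
On group: reverse → puorg; then shift: p+11=a, u+11=f, o+11=z, r+11=c, g+11=r.

afzcr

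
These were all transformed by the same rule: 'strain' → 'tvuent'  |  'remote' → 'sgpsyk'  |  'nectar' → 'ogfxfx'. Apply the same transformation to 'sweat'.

tyhey

In strain: s→t is +1, t→v is +2, r→u is +3, a→e is +4 — the shift increases by 1 each position. Each letter shifts forward by (position + 1), i.e. 1, 2, 3, … — the shift grows by one for each successive letter.
Applying it to sweat: s+1=t, w+2=y, e+3=h, a+4=e, t+5=y.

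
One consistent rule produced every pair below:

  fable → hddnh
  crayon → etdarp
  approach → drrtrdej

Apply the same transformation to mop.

orr

Two shifts are in play — +3 for a/e/i/o/u, +2 for every other letter.
Applying it to mop: m(cons)+2=o, o(vowel)+3=r, p(cons)+2=r.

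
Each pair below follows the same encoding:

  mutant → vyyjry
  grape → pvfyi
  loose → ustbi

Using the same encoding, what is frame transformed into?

Shifts by position in mutant: pos 0: m→v (+9), pos 1: u→y (+4), pos 2: t→y (+5), pos 3: a→j (+9), pos 4: n→r (+4), pos 5: t→y (+5) — repeating every 3. A repeating key of period 3 is used — shifts +9, +4, +5 over and over.
Applying it to frame: f+9=o, r+4=v, a+5=f, m+9=v, e+4=i.

ovfvi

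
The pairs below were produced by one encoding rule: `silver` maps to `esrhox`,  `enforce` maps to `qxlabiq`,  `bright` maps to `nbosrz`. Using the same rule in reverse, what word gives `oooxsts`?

It's a Vigenère-style cipher with numeric key [12,10,6]: position i shifts by key[i mod 3].
Decoding oooxsts: o−12=c, o−10=e, o−6=i, x−12=l, s−10=i, t−6=n, s−12=g.

ceiling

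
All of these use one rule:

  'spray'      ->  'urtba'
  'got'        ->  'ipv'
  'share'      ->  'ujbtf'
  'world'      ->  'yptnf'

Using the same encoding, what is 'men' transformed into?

ofp

Vowels shift forward by 1 and consonants shift forward by 2.
For men: m(cons)+2=o, e(vowel)+1=f, n(cons)+2=p.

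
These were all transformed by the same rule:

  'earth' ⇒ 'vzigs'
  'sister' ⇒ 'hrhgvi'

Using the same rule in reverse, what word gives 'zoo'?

all

Each pair mirrors across the alphabet (e↔v, a↔z, r↔i): positions sum to 25. Letters are reflected about the middle of the alphabet (position → 25−position): Atbash.
Undoing it on zoo: z↔a, o↔l, o↔l.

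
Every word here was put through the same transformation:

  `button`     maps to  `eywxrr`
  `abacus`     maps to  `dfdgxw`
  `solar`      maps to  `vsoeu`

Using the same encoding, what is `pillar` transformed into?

Shifts by position in button: pos 0: b→e (+3), pos 1: u→y (+4), pos 2: t→w (+3), pos 3: t→x (+4) — repeating every 2. The shifts repeat in a cycle of length 2: positions 0,1,… shift by +3, +4, then the pattern repeats.
Applying it to pillar: p+3=s, i+4=m, l+3=o, l+4=p, a+3=d, r+4=v.

smopdv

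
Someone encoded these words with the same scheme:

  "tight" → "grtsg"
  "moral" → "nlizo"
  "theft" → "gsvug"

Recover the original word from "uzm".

Each letter is replaced by its mirror in the alphabet: a↔z, b↔y, c↔x, and so on (the Atbash cipher).
Undoing it on uzm: u↔f, z↔a, m↔n.

fan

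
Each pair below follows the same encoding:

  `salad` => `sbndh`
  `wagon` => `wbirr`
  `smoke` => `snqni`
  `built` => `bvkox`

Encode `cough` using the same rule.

cpwjl

In salad: s→s is +0, a→b is +1, l→n is +2, a→d is +3 — the shift increases by 1 each position. The shift increases by 1 at each position, starting from +0: 0, 1, 2, ….
On cough: c+0=c, o+1=p, u+2=w, g+3=j, h+4=l.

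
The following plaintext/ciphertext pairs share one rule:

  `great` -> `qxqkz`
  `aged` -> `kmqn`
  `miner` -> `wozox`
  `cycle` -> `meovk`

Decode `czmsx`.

Shifts by position in great: pos 0: g→q (+10), pos 1: r→x (+6), pos 2: e→q (+12), pos 3: a→k (+10), pos 4: t→z (+6) — repeating every 3. The shifts repeat in a cycle of length 3: positions 0,1,… shift by +10, +6, +12, then the pattern repeats.
Undoing it on czmsx: c−10=s, z−6=t, m−12=a, s−10=i, x−6=r.

stair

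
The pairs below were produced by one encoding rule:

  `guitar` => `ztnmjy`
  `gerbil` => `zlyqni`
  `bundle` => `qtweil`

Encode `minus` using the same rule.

pnwtf

Treating letters as 0–25, the rule is x ↦ 7x + 9 (mod 26).
For minus: m(12)→7·12+9≡15=p; i(8)→7·8+9≡13=n; n(13)→7·13+9≡22=w; u(20)→7·20+9≡19=t; s(18)→7·18+9≡5=f (all mod 26).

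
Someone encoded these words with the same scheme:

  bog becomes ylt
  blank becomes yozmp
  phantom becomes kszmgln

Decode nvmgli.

Each pair mirrors across the alphabet (b↔y, o↔l, g↔t): positions sum to 25. Each letter is replaced by its mirror in the alphabet: a↔z, b↔y, c↔x, and so on (the Atbash cipher).
Undoing it on nvmgli: n↔m, v↔e, m↔n, g↔t, l↔o, i↔r.

mentor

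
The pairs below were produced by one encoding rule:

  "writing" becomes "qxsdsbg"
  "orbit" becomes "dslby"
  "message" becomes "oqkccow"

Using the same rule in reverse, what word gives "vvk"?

all

Read the word backwards and shift each letter +10.
Reversing it on vvk: shift back: v−10=l, v−10=l, k−10=a → lla; then reverse → all.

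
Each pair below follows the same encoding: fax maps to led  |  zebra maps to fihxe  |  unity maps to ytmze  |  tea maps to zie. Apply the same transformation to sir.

The rule splits by letter class: vowels +4, consonants +6.
For sir: s(cons)+6=y, i(vowel)+4=m, r(cons)+6=x.

ymx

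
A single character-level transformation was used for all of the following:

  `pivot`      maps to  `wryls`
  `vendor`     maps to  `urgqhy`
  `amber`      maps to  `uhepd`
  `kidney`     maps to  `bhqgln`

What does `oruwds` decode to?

patrol

The output letters match the input read backwards, each shifted +3: pivot reversed is tovip. The word is reversed, then every letter is shifted forward by 3.
Decoding oruwds: shift back: o−3=l, r−3=o, u−3=r, w−3=t, d−3=a, s−3=p → lortap; then reverse → patrol.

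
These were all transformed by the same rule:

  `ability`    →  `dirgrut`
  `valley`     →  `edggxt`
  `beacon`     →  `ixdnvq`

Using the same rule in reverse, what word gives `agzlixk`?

plumber

a(0)→d(3) and b(1)→i(8) fit y≡5x+3 (mod 26); the inverse of 5 mod 26 is 21. Treating letters as 0–25, the rule is x ↦ 5x + 3 (mod 26).
Reversing it on agzlixk: a(0)→21·(0−3)≡15=p; g(6)→21·(6−3)≡11=l; z(25)→21·(25−3)≡20=u; l(11)→21·(11−3)≡12=m; i(8)→21·(8−3)≡1=b; x(23)→21·(23−3)≡4=e; k(10)→21·(10−3)≡17=r (all mod 26).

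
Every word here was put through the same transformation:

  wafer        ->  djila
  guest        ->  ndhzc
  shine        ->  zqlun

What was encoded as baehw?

It's a Vigenère-style cipher with numeric key [7,9,3]: position i shifts by key[i mod 3].
Decoding baehw: b−7=u, a−9=r, e−3=b, h−7=a, w−9=n.

urban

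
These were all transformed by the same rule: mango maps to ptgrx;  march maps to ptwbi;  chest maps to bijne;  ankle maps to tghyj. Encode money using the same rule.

pxgjl

m(12)→p(15) and a(0)→t(19) fit y≡17x+19 (mod 26); the inverse of 17 mod 26 is 23. Each letter's alphabet position (a=0..z=25) is mapped through 17·x+19 mod 26 — an affine cipher.
Applying it to money: m(12)→17·12+19≡15=p; o(14)→17·14+19≡23=x; n(13)→17·13+19≡6=g; e(4)→17·4+19≡9=j; y(24)→17·24+19≡11=l (all mod 26).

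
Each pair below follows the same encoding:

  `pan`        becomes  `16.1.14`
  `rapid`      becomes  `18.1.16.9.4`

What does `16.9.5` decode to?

pie

p is letter #16 and maps to 16: an offset of 0. Letters become their 1-indexed alphabet positions: a=1 … z=26.
Reversing it on 16.9.5: 16=p, 9=i, 5=e.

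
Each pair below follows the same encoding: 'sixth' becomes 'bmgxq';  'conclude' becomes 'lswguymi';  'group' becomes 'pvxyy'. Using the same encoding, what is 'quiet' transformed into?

zyric

Shifts by position in sixth: pos 0: s→b (+9), pos 1: i→m (+4), pos 2: x→g (+9), pos 3: t→x (+4) — repeating every 2. The shifts repeat in a cycle of length 2: positions 0,1,… shift by +9, +4, then the pattern repeats.
On quiet: q+9=z, u+4=y, i+9=r, e+4=i, t+9=c.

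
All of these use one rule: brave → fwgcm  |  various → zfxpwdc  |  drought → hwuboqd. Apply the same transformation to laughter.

pfanpcoc

In brave: b→f is +4, r→w is +5, a→g is +6, v→c is +7 — the shift increases by 1 each position. The shift increases by 1 at each position, starting from +4: 4, 5, 6, ….
For laughter: l+4=p, a+5=f, u+6=a, g+7=n, h+8=p, t+9=c, e+10=o, r+11=c.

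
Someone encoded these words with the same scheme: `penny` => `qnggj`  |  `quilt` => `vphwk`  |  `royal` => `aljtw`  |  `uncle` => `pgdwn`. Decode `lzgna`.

p(15)→q(16) and e(4)→n(13) fit y≡5x+19 (mod 26); the inverse of 5 mod 26 is 21. Each letter's alphabet position (a=0..z=25) is mapped through 5·x+19 mod 26 — an affine cipher.
Undoing it on lzgna: l(11)→21·(11−19)≡14=o; z(25)→21·(25−19)≡22=w; g(6)→21·(6−19)≡13=n; n(13)→21·(13−19)≡4=e; a(0)→21·(0−19)≡17=r (all mod 26).

owner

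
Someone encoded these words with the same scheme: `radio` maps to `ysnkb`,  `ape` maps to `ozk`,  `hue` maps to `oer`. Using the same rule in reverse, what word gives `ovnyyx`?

The output letters match the input read backwards, each shifted +10: radio reversed is oidar. Two steps: reverse the string, then apply a Caesar shift of +10.
Decoding ovnyyx: shift back: o−10=e, v−10=l, n−10=d, y−10=o, y−10=o, x−10=n → eldoon; then reverse → noodle.

noodle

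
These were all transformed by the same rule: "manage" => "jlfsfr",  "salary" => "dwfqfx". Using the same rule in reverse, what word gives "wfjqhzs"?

The output letters match the input read backwards, each shifted +5: manage reversed is eganam. The word is reversed, then every letter is shifted forward by 5.
Reversing it on wfjqhzs: shift back: w−5=r, f−5=a, j−5=e, q−5=l, h−5=c, z−5=u, s−5=n → raelcun; then reverse → nuclear.

nuclear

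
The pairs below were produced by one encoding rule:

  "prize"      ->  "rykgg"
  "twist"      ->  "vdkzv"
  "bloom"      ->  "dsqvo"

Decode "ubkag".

suite

It's a Vigenère-style cipher with numeric key [2,7]: position i shifts by key[i mod 2].
Undoing it on ubkag: u−2=s, b−7=u, k−2=i, a−7=t, g−2=e.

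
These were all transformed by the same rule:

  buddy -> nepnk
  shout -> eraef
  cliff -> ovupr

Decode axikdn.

onward

Shifts by position in buddy: pos 0: b→n (+12), pos 1: u→e (+10), pos 2: d→p (+12), pos 3: d→n (+10) — repeating every 2. It's a Vigenère-style cipher with numeric key [12,10]: position i shifts by key[i mod 2].
Decoding axikdn: a−12=o, x−10=n, i−12=w, k−10=a, d−12=r, n−10=d.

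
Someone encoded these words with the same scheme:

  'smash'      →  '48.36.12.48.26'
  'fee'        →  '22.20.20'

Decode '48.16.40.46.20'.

score

Each letter becomes 2×(its alphabet position, a=1..z=26) + 10.
Undoing it on 48.16.40.46.20: 48→(48−10)÷2=19=s, 16→(16−10)÷2=3=c, 40→(40−10)÷2=15=o, 46→(46−10)÷2=18=r, 20→(20−10)÷2=5=e.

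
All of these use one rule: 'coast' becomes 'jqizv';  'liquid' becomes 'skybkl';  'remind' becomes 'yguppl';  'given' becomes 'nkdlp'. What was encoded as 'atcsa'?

Shifts by position in coast: pos 0: c→j (+7), pos 1: o→q (+2), pos 2: a→i (+8), pos 3: s→z (+7), pos 4: t→v (+2) — repeating every 3. It's a Vigenère-style cipher with numeric key [7,2,8]: position i shifts by key[i mod 3].
Decoding atcsa: a−7=t, t−2=r, c−8=u, s−7=l, a−2=y.

truly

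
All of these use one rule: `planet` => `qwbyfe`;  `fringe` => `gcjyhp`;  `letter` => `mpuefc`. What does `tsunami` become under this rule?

udvybxj

Shifts by position in planet: pos 0: p→q (+1), pos 1: l→w (+11), pos 2: a→b (+1), pos 3: n→y (+11) — repeating every 2. A repeating key of period 2 is used — shifts +1, +11 over and over.
For tsunami: t+1=u, s+11=d, u+1=v, n+11=y, a+1=b, m+11=x, i+1=j.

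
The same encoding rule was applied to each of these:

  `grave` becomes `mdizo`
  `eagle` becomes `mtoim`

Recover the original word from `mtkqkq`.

icicle

The output letters match the input read backwards, each shifted +8: grave reversed is evarg. Read the word backwards and shift each letter +8.
Reversing it on mtkqkq: shift back: m−8=e, t−8=l, k−8=c, q−8=i, k−8=c, q−8=i → elcici; then reverse → icicle.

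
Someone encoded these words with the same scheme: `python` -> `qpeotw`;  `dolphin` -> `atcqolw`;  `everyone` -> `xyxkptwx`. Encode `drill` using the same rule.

p(15)→q(16) and y(24)→p(15) fit y≡23x+9 (mod 26); the inverse of 23 mod 26 is 17. Treating letters as 0–25, the rule is x ↦ 23x + 9 (mod 26).
On drill: d(3)→23·3+9≡0=a; r(17)→23·17+9≡10=k; i(8)→23·8+9≡11=l; l(11)→23·11+9≡2=c; l(11)→23·11+9≡2=c (all mod 26).

aklcc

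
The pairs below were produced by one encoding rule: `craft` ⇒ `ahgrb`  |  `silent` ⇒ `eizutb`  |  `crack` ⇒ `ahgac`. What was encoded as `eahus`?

screw

This is an affine cipher: with a=0,…,z=25, each position x becomes (23x+6) mod 26.
Reversing it on eahus: e(4)→17·(4−6)≡18=s; a(0)→17·(0−6)≡2=c; h(7)→17·(7−6)≡17=r; u(20)→17·(20−6)≡4=e; s(18)→17·(18−6)≡22=w (all mod 26).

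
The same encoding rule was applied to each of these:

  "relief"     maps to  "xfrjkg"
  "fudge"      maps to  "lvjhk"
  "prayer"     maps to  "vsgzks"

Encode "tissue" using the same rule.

zjytaf

Shifts by position in relief: pos 0: r→x (+6), pos 1: e→f (+1), pos 2: l→r (+6), pos 3: i→j (+1) — repeating every 2. The shifts repeat in a cycle of length 2: positions 0,1,… shift by +6, +1, then the pattern repeats.
For tissue: t+6=z, i+1=j, s+6=y, s+1=t, u+6=a, e+1=f.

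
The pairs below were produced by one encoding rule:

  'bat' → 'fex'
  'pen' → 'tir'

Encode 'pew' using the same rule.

Compare letters: b→f is +4, a→e is +4, t→x is +4 — a constant shift. Every letter moves 4 places later in the alphabet, wrapping around z→a.
For pew: p+4=t, e+4=i, w+4=a.

tia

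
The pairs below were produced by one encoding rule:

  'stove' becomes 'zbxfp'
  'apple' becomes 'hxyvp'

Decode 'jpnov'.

cheek

The shift increases by 1 at each position, starting from +7: 7, 8, 9, ….
Decoding jpnov: j−7=c, p−8=h, n−9=e, o−10=e, v−11=k.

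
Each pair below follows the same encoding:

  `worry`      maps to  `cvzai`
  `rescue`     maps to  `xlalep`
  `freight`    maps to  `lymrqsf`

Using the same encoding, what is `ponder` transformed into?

vvvmoc

In worry: w→c is +6, o→v is +7, r→z is +8, r→a is +9 — the shift increases by 1 each position. Letter i (0-indexed) is shifted by i+6, so successive shifts are 6, 7, 8, ….
Applying it to ponder: p+6=v, o+7=v, n+8=v, d+9=m, e+10=o, r+11=c.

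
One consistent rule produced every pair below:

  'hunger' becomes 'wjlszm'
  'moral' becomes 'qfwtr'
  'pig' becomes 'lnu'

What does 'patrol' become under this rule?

Two steps: reverse the string, then apply a Caesar shift of +5.
Applying it to patrol: reverse → lortap; then shift: l+5=q, o+5=t, r+5=w, t+5=y, a+5=f, p+5=u.

qtwyfu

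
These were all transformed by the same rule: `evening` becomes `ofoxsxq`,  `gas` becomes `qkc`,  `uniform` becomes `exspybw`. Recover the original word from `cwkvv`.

Compare letters: e→o is +10, v→f is +10, e→o is +10 — a constant shift. Each letter is shifted forward by 10 in the alphabet (a Caesar shift of +10).
Undoing it on cwkvv: c−10=s, w−10=m, k−10=a, v−10=l, v−10=l.

small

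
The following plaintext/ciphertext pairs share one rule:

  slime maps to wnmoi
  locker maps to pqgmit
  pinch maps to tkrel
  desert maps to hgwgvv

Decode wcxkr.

Shifts by position in slime: pos 0: s→w (+4), pos 1: l→n (+2), pos 2: i→m (+4), pos 3: m→o (+2) — repeating every 2. A repeating key of period 2 is used — shifts +4, +2 over and over.
Reversing it on wcxkr: w−4=s, c−2=a, x−4=t, k−2=i, r−4=n.

satin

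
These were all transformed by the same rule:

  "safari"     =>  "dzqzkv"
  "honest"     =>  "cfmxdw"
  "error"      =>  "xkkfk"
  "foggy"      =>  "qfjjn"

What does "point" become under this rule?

Treating letters as 0–25, the rule is x ↦ 19x + 25 (mod 26).
For point: p(15)→19·15+25≡24=y; o(14)→19·14+25≡5=f; i(8)→19·8+25≡21=v; n(13)→19·13+25≡12=m; t(19)→19·19+25≡22=w (all mod 26).

yfvmw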